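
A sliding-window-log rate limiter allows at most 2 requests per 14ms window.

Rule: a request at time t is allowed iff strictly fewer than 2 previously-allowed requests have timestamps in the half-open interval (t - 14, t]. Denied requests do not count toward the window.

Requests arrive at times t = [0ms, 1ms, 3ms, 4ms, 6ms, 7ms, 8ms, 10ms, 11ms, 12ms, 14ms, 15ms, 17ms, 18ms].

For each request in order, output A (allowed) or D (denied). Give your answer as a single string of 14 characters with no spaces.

Tracking allowed requests in the window:
  req#1 t=0ms: ALLOW
  req#2 t=1ms: ALLOW
  req#3 t=3ms: DENY
  req#4 t=4ms: DENY
  req#5 t=6ms: DENY
  req#6 t=7ms: DENY
  req#7 t=8ms: DENY
  req#8 t=10ms: DENY
  req#9 t=11ms: DENY
  req#10 t=12ms: DENY
  req#11 t=14ms: ALLOW
  req#12 t=15ms: ALLOW
  req#13 t=17ms: DENY
  req#14 t=18ms: DENY

Answer: AADDDDDDDDAADD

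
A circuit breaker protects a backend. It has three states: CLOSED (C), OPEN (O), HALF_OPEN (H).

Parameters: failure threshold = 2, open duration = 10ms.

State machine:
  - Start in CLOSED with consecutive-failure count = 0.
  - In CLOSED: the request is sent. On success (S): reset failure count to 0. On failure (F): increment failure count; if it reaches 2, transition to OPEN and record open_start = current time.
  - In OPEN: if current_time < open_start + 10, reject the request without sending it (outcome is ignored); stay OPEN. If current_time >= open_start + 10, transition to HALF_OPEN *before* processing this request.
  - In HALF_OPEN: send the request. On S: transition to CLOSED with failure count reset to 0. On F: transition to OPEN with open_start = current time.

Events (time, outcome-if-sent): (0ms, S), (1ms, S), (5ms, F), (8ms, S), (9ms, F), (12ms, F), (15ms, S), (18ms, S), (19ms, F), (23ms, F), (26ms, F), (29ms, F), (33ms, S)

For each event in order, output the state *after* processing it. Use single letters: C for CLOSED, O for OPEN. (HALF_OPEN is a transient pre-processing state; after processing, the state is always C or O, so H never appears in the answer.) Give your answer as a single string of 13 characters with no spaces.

Answer: CCCCCOOOOOOOC

Derivation:
State after each event:
  event#1 t=0ms outcome=S: state=CLOSED
  event#2 t=1ms outcome=S: state=CLOSED
  event#3 t=5ms outcome=F: state=CLOSED
  event#4 t=8ms outcome=S: state=CLOSED
  event#5 t=9ms outcome=F: state=CLOSED
  event#6 t=12ms outcome=F: state=OPEN
  event#7 t=15ms outcome=S: state=OPEN
  event#8 t=18ms outcome=S: state=OPEN
  event#9 t=19ms outcome=F: state=OPEN
  event#10 t=23ms outcome=F: state=OPEN
  event#11 t=26ms outcome=F: state=OPEN
  event#12 t=29ms outcome=F: state=OPEN
  event#13 t=33ms outcome=S: state=CLOSED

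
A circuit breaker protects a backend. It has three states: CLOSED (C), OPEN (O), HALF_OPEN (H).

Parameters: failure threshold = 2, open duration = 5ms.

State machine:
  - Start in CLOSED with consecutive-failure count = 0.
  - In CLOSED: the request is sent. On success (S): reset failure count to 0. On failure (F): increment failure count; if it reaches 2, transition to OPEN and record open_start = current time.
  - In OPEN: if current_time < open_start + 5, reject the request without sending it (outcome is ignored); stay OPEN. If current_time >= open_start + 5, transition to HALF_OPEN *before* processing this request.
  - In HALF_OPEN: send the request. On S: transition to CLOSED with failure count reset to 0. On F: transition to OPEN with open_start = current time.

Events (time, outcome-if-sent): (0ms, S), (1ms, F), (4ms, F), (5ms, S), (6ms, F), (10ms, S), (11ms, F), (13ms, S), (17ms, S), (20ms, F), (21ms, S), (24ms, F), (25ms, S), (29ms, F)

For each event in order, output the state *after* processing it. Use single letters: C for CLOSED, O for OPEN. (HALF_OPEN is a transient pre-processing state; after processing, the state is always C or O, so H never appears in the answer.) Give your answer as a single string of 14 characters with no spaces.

State after each event:
  event#1 t=0ms outcome=S: state=CLOSED
  event#2 t=1ms outcome=F: state=CLOSED
  event#3 t=4ms outcome=F: state=OPEN
  event#4 t=5ms outcome=S: state=OPEN
  event#5 t=6ms outcome=F: state=OPEN
  event#6 t=10ms outcome=S: state=CLOSED
  event#7 t=11ms outcome=F: state=CLOSED
  event#8 t=13ms outcome=S: state=CLOSED
  event#9 t=17ms outcome=S: state=CLOSED
  event#10 t=20ms outcome=F: state=CLOSED
  event#11 t=21ms outcome=S: state=CLOSED
  event#12 t=24ms outcome=F: state=CLOSED
  event#13 t=25ms outcome=S: state=CLOSED
  event#14 t=29ms outcome=F: state=CLOSED

Answer: CCOOOCCCCCCCCC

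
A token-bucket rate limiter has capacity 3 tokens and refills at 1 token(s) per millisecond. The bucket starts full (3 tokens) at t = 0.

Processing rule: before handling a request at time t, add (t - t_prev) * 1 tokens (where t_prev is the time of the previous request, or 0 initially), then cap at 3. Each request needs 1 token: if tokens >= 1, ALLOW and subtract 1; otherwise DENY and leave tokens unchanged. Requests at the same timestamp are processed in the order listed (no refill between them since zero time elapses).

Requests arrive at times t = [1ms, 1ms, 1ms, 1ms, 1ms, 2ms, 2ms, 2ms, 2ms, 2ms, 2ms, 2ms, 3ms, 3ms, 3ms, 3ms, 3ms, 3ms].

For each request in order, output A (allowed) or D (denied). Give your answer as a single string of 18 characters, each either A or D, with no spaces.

Answer: AAADDADDDDDDADDDDD

Derivation:
Simulating step by step:
  req#1 t=1ms: ALLOW
  req#2 t=1ms: ALLOW
  req#3 t=1ms: ALLOW
  req#4 t=1ms: DENY
  req#5 t=1ms: DENY
  req#6 t=2ms: ALLOW
  req#7 t=2ms: DENY
  req#8 t=2ms: DENY
  req#9 t=2ms: DENY
  req#10 t=2ms: DENY
  req#11 t=2ms: DENY
  req#12 t=2ms: DENY
  req#13 t=3ms: ALLOW
  req#14 t=3ms: DENY
  req#15 t=3ms: DENY
  req#16 t=3ms: DENY
  req#17 t=3ms: DENY
  req#18 t=3ms: DENY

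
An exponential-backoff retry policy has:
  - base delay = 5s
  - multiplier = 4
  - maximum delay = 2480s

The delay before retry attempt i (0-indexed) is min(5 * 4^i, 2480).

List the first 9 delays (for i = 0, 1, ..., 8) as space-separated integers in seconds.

Computing each delay:
  i=0: min(5*4^0, 2480) = 5
  i=1: min(5*4^1, 2480) = 20
  i=2: min(5*4^2, 2480) = 80
  i=3: min(5*4^3, 2480) = 320
  i=4: min(5*4^4, 2480) = 1280
  i=5: min(5*4^5, 2480) = 2480
  i=6: min(5*4^6, 2480) = 2480
  i=7: min(5*4^7, 2480) = 2480
  i=8: min(5*4^8, 2480) = 2480

Answer: 5 20 80 320 1280 2480 2480 2480 2480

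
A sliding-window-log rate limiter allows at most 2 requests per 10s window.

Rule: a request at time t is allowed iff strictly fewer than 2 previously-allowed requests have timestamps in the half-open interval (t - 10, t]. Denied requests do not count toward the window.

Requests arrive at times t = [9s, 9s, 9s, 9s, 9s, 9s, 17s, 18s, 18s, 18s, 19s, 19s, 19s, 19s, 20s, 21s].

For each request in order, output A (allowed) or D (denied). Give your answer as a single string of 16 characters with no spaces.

Answer: AADDDDDDDDAADDDD

Derivation:
Tracking allowed requests in the window:
  req#1 t=9s: ALLOW
  req#2 t=9s: ALLOW
  req#3 t=9s: DENY
  req#4 t=9s: DENY
  req#5 t=9s: DENY
  req#6 t=9s: DENY
  req#7 t=17s: DENY
  req#8 t=18s: DENY
  req#9 t=18s: DENY
  req#10 t=18s: DENY
  req#11 t=19s: ALLOW
  req#12 t=19s: ALLOW
  req#13 t=19s: DENY
  req#14 t=19s: DENY
  req#15 t=20s: DENY
  req#16 t=21s: DENY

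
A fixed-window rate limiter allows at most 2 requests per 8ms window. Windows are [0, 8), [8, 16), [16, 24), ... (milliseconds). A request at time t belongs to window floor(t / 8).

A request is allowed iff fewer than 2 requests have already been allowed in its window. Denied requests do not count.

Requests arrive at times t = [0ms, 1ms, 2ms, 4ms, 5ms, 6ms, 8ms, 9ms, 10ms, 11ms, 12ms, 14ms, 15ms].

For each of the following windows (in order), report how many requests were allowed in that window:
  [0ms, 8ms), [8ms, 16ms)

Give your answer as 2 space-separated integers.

Answer: 2 2

Derivation:
Processing requests:
  req#1 t=0ms (window 0): ALLOW
  req#2 t=1ms (window 0): ALLOW
  req#3 t=2ms (window 0): DENY
  req#4 t=4ms (window 0): DENY
  req#5 t=5ms (window 0): DENY
  req#6 t=6ms (window 0): DENY
  req#7 t=8ms (window 1): ALLOW
  req#8 t=9ms (window 1): ALLOW
  req#9 t=10ms (window 1): DENY
  req#10 t=11ms (window 1): DENY
  req#11 t=12ms (window 1): DENY
  req#12 t=14ms (window 1): DENY
  req#13 t=15ms (window 1): DENY

Allowed counts by window: 2 2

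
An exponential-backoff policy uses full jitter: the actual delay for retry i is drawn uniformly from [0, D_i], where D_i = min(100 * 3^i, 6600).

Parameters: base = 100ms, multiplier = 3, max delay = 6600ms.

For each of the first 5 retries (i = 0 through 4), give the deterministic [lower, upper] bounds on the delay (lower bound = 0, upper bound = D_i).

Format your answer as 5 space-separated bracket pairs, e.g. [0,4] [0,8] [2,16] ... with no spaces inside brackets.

Computing bounds per retry:
  i=0: D_i=min(100*3^0,6600)=100, bounds=[0,100]
  i=1: D_i=min(100*3^1,6600)=300, bounds=[0,300]
  i=2: D_i=min(100*3^2,6600)=900, bounds=[0,900]
  i=3: D_i=min(100*3^3,6600)=2700, bounds=[0,2700]
  i=4: D_i=min(100*3^4,6600)=6600, bounds=[0,6600]

Answer: [0,100] [0,300] [0,900] [0,2700] [0,6600]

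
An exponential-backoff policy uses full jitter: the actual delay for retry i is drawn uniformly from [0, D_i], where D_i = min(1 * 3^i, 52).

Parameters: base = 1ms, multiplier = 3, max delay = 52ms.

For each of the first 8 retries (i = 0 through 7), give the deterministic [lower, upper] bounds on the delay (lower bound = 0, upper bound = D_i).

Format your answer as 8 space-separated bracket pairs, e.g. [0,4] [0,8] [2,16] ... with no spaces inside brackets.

Computing bounds per retry:
  i=0: D_i=min(1*3^0,52)=1, bounds=[0,1]
  i=1: D_i=min(1*3^1,52)=3, bounds=[0,3]
  i=2: D_i=min(1*3^2,52)=9, bounds=[0,9]
  i=3: D_i=min(1*3^3,52)=27, bounds=[0,27]
  i=4: D_i=min(1*3^4,52)=52, bounds=[0,52]
  i=5: D_i=min(1*3^5,52)=52, bounds=[0,52]
  i=6: D_i=min(1*3^6,52)=52, bounds=[0,52]
  i=7: D_i=min(1*3^7,52)=52, bounds=[0,52]

Answer: [0,1] [0,3] [0,9] [0,27] [0,52] [0,52] [0,52] [0,52]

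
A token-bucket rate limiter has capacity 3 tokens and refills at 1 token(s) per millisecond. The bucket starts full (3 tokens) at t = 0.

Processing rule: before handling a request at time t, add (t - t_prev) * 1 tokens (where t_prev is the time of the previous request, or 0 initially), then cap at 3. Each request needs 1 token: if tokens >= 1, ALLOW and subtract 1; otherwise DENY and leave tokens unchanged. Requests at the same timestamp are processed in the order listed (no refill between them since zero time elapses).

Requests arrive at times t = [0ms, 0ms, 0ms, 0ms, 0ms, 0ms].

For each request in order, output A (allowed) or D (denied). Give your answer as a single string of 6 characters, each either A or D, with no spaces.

Answer: AAADDD

Derivation:
Simulating step by step:
  req#1 t=0ms: ALLOW
  req#2 t=0ms: ALLOW
  req#3 t=0ms: ALLOW
  req#4 t=0ms: DENY
  req#5 t=0ms: DENY
  req#6 t=0ms: DENY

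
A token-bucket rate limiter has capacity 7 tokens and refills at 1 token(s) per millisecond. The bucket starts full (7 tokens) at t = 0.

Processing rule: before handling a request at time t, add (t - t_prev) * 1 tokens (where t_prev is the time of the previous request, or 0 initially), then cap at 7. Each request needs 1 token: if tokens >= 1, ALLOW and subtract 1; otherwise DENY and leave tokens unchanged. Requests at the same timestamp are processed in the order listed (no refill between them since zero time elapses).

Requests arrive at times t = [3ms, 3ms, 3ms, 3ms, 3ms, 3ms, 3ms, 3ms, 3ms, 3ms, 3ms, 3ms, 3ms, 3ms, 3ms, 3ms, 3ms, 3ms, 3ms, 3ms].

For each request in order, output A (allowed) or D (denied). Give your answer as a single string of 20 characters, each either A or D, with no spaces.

Answer: AAAAAAADDDDDDDDDDDDD

Derivation:
Simulating step by step:
  req#1 t=3ms: ALLOW
  req#2 t=3ms: ALLOW
  req#3 t=3ms: ALLOW
  req#4 t=3ms: ALLOW
  req#5 t=3ms: ALLOW
  req#6 t=3ms: ALLOW
  req#7 t=3ms: ALLOW
  req#8 t=3ms: DENY
  req#9 t=3ms: DENY
  req#10 t=3ms: DENY
  req#11 t=3ms: DENY
  req#12 t=3ms: DENY
  req#13 t=3ms: DENY
  req#14 t=3ms: DENY
  req#15 t=3ms: DENY
  req#16 t=3ms: DENY
  req#17 t=3ms: DENY
  req#18 t=3ms: DENY
  req#19 t=3ms: DENY
  req#20 t=3ms: DENY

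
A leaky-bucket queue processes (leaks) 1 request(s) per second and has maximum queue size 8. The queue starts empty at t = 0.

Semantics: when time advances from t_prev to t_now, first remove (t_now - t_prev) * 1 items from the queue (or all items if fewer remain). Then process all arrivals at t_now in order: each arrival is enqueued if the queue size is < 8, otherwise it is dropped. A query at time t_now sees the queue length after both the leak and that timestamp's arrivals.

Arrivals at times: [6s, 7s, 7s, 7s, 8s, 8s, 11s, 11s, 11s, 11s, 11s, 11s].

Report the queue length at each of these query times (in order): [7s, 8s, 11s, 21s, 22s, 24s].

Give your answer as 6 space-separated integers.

Answer: 3 4 7 0 0 0

Derivation:
Queue lengths at query times:
  query t=7s: backlog = 3
  query t=8s: backlog = 4
  query t=11s: backlog = 7
  query t=21s: backlog = 0
  query t=22s: backlog = 0
  query t=24s: backlog = 0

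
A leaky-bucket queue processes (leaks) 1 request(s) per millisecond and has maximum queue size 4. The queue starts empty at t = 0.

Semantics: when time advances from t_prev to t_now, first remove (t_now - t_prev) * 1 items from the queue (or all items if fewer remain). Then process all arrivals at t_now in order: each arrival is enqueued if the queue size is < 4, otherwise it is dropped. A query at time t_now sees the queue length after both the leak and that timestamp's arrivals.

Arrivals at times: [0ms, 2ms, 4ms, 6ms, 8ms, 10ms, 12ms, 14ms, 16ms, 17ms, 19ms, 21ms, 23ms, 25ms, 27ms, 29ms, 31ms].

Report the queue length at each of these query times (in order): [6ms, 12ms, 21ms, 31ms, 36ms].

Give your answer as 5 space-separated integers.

Queue lengths at query times:
  query t=6ms: backlog = 1
  query t=12ms: backlog = 1
  query t=21ms: backlog = 1
  query t=31ms: backlog = 1
  query t=36ms: backlog = 0

Answer: 1 1 1 1 0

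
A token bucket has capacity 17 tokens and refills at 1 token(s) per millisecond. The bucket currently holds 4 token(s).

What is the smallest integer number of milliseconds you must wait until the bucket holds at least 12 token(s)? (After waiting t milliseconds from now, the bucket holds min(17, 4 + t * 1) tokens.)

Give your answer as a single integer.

Need 4 + t * 1 >= 12, so t >= 8/1.
Smallest integer t = ceil(8/1) = 8.

Answer: 8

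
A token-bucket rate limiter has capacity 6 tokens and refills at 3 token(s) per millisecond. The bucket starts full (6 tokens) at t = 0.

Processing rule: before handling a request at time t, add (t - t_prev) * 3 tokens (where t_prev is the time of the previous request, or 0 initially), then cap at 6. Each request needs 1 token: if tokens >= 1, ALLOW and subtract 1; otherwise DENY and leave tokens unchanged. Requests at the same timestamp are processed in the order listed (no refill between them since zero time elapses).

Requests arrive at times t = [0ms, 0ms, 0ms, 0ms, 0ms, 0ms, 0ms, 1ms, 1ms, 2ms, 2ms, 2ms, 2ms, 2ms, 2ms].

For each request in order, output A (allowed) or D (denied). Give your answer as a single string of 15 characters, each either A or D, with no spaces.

Simulating step by step:
  req#1 t=0ms: ALLOW
  req#2 t=0ms: ALLOW
  req#3 t=0ms: ALLOW
  req#4 t=0ms: ALLOW
  req#5 t=0ms: ALLOW
  req#6 t=0ms: ALLOW
  req#7 t=0ms: DENY
  req#8 t=1ms: ALLOW
  req#9 t=1ms: ALLOW
  req#10 t=2ms: ALLOW
  req#11 t=2ms: ALLOW
  req#12 t=2ms: ALLOW
  req#13 t=2ms: ALLOW
  req#14 t=2ms: DENY
  req#15 t=2ms: DENY

Answer: AAAAAADAAAAAADD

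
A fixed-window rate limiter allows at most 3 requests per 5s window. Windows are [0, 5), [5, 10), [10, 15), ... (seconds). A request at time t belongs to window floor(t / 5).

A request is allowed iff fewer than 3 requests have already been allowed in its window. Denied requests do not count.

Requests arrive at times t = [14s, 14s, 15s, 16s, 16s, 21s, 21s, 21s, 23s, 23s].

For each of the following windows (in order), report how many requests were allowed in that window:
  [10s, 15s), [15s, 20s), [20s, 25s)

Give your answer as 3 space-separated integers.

Answer: 2 3 3

Derivation:
Processing requests:
  req#1 t=14s (window 2): ALLOW
  req#2 t=14s (window 2): ALLOW
  req#3 t=15s (window 3): ALLOW
  req#4 t=16s (window 3): ALLOW
  req#5 t=16s (window 3): ALLOW
  req#6 t=21s (window 4): ALLOW
  req#7 t=21s (window 4): ALLOW
  req#8 t=21s (window 4): ALLOW
  req#9 t=23s (window 4): DENY
  req#10 t=23s (window 4): DENY

Allowed counts by window: 2 3 3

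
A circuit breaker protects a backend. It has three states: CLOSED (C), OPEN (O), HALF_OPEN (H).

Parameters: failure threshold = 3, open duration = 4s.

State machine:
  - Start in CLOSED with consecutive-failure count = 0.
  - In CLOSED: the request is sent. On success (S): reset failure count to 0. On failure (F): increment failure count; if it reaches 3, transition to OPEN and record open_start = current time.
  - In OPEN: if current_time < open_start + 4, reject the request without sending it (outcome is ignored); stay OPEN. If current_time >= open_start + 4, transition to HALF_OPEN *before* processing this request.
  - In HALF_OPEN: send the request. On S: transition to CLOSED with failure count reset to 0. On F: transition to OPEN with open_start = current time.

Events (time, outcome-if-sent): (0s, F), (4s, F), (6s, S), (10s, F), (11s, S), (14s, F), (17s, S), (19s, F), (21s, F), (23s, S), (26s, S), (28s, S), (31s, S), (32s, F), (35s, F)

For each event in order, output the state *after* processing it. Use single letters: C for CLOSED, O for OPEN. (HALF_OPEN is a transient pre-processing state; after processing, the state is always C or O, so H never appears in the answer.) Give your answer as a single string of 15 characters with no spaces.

Answer: CCCCCCCCCCCCCCC

Derivation:
State after each event:
  event#1 t=0s outcome=F: state=CLOSED
  event#2 t=4s outcome=F: state=CLOSED
  event#3 t=6s outcome=S: state=CLOSED
  event#4 t=10s outcome=F: state=CLOSED
  event#5 t=11s outcome=S: state=CLOSED
  event#6 t=14s outcome=F: state=CLOSED
  event#7 t=17s outcome=S: state=CLOSED
  event#8 t=19s outcome=F: state=CLOSED
  event#9 t=21s outcome=F: state=CLOSED
  event#10 t=23s outcome=S: state=CLOSED
  event#11 t=26s outcome=S: state=CLOSED
  event#12 t=28s outcome=S: state=CLOSED
  event#13 t=31s outcome=S: state=CLOSED
  event#14 t=32s outcome=F: state=CLOSED
  event#15 t=35s outcome=F: state=CLOSED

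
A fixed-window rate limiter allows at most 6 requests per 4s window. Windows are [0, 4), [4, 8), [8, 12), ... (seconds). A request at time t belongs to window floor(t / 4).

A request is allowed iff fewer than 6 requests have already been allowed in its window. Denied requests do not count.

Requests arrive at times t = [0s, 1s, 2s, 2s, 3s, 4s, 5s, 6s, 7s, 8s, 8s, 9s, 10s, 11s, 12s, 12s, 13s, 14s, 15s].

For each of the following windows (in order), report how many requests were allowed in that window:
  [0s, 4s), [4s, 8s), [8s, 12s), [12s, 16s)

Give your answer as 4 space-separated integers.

Answer: 5 4 5 5

Derivation:
Processing requests:
  req#1 t=0s (window 0): ALLOW
  req#2 t=1s (window 0): ALLOW
  req#3 t=2s (window 0): ALLOW
  req#4 t=2s (window 0): ALLOW
  req#5 t=3s (window 0): ALLOW
  req#6 t=4s (window 1): ALLOW
  req#7 t=5s (window 1): ALLOW
  req#8 t=6s (window 1): ALLOW
  req#9 t=7s (window 1): ALLOW
  req#10 t=8s (window 2): ALLOW
  req#11 t=8s (window 2): ALLOW
  req#12 t=9s (window 2): ALLOW
  req#13 t=10s (window 2): ALLOW
  req#14 t=11s (window 2): ALLOW
  req#15 t=12s (window 3): ALLOW
  req#16 t=12s (window 3): ALLOW
  req#17 t=13s (window 3): ALLOW
  req#18 t=14s (window 3): ALLOW
  req#19 t=15s (window 3): ALLOW

Allowed counts by window: 5 4 5 5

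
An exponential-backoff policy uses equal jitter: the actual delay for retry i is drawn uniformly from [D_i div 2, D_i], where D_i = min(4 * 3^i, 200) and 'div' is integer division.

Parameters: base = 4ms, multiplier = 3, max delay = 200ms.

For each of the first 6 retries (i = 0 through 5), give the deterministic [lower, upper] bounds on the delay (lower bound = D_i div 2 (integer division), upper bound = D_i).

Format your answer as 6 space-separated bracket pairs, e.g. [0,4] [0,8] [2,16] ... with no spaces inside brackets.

Computing bounds per retry:
  i=0: D_i=min(4*3^0,200)=4, bounds=[2,4]
  i=1: D_i=min(4*3^1,200)=12, bounds=[6,12]
  i=2: D_i=min(4*3^2,200)=36, bounds=[18,36]
  i=3: D_i=min(4*3^3,200)=108, bounds=[54,108]
  i=4: D_i=min(4*3^4,200)=200, bounds=[100,200]
  i=5: D_i=min(4*3^5,200)=200, bounds=[100,200]

Answer: [2,4] [6,12] [18,36] [54,108] [100,200] [100,200]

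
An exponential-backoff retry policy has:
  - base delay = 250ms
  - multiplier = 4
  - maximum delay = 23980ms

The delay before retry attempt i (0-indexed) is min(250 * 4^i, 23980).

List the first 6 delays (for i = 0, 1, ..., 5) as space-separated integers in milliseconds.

Answer: 250 1000 4000 16000 23980 23980

Derivation:
Computing each delay:
  i=0: min(250*4^0, 23980) = 250
  i=1: min(250*4^1, 23980) = 1000
  i=2: min(250*4^2, 23980) = 4000
  i=3: min(250*4^3, 23980) = 16000
  i=4: min(250*4^4, 23980) = 23980
  i=5: min(250*4^5, 23980) = 23980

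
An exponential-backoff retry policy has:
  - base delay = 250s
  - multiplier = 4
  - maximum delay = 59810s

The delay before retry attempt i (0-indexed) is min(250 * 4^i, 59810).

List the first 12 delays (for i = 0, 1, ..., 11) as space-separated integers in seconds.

Computing each delay:
  i=0: min(250*4^0, 59810) = 250
  i=1: min(250*4^1, 59810) = 1000
  i=2: min(250*4^2, 59810) = 4000
  i=3: min(250*4^3, 59810) = 16000
  i=4: min(250*4^4, 59810) = 59810
  i=5: min(250*4^5, 59810) = 59810
  i=6: min(250*4^6, 59810) = 59810
  i=7: min(250*4^7, 59810) = 59810
  i=8: min(250*4^8, 59810) = 59810
  i=9: min(250*4^9, 59810) = 59810
  i=10: min(250*4^10, 59810) = 59810
  i=11: min(250*4^11, 59810) = 59810

Answer: 250 1000 4000 16000 59810 59810 59810 59810 59810 59810 59810 59810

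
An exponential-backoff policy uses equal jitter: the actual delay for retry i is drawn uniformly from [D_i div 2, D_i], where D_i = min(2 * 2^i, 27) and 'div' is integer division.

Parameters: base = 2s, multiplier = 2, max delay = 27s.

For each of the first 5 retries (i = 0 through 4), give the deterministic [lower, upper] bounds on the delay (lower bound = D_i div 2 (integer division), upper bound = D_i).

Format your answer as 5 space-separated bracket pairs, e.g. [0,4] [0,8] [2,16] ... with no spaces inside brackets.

Computing bounds per retry:
  i=0: D_i=min(2*2^0,27)=2, bounds=[1,2]
  i=1: D_i=min(2*2^1,27)=4, bounds=[2,4]
  i=2: D_i=min(2*2^2,27)=8, bounds=[4,8]
  i=3: D_i=min(2*2^3,27)=16, bounds=[8,16]
  i=4: D_i=min(2*2^4,27)=27, bounds=[13,27]

Answer: [1,2] [2,4] [4,8] [8,16] [13,27]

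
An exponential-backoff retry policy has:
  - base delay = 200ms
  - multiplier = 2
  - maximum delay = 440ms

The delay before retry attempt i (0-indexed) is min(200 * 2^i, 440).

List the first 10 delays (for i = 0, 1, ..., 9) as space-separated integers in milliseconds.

Computing each delay:
  i=0: min(200*2^0, 440) = 200
  i=1: min(200*2^1, 440) = 400
  i=2: min(200*2^2, 440) = 440
  i=3: min(200*2^3, 440) = 440
  i=4: min(200*2^4, 440) = 440
  i=5: min(200*2^5, 440) = 440
  i=6: min(200*2^6, 440) = 440
  i=7: min(200*2^7, 440) = 440
  i=8: min(200*2^8, 440) = 440
  i=9: min(200*2^9, 440) = 440

Answer: 200 400 440 440 440 440 440 440 440 440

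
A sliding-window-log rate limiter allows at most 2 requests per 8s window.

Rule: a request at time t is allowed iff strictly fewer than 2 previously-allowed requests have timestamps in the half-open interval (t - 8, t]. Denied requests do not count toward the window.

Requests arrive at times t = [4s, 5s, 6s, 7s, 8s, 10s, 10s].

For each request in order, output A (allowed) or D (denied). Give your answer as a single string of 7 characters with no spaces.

Answer: AADDDDD

Derivation:
Tracking allowed requests in the window:
  req#1 t=4s: ALLOW
  req#2 t=5s: ALLOW
  req#3 t=6s: DENY
  req#4 t=7s: DENY
  req#5 t=8s: DENY
  req#6 t=10s: DENY
  req#7 t=10s: DENY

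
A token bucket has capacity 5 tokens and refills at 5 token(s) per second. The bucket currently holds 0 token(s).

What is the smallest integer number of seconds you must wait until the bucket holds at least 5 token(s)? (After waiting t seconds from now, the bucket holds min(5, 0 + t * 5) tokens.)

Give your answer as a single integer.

Answer: 1

Derivation:
Need 0 + t * 5 >= 5, so t >= 5/5.
Smallest integer t = ceil(5/5) = 1.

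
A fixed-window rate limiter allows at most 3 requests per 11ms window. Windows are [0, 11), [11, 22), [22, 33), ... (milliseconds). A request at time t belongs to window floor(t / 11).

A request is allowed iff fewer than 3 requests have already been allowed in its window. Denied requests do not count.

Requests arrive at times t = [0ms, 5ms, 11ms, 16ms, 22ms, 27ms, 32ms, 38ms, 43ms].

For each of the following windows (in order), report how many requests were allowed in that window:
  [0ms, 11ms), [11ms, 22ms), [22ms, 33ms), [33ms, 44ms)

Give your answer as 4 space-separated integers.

Processing requests:
  req#1 t=0ms (window 0): ALLOW
  req#2 t=5ms (window 0): ALLOW
  req#3 t=11ms (window 1): ALLOW
  req#4 t=16ms (window 1): ALLOW
  req#5 t=22ms (window 2): ALLOW
  req#6 t=27ms (window 2): ALLOW
  req#7 t=32ms (window 2): ALLOW
  req#8 t=38ms (window 3): ALLOW
  req#9 t=43ms (window 3): ALLOW

Allowed counts by window: 2 2 3 2

Answer: 2 2 3 2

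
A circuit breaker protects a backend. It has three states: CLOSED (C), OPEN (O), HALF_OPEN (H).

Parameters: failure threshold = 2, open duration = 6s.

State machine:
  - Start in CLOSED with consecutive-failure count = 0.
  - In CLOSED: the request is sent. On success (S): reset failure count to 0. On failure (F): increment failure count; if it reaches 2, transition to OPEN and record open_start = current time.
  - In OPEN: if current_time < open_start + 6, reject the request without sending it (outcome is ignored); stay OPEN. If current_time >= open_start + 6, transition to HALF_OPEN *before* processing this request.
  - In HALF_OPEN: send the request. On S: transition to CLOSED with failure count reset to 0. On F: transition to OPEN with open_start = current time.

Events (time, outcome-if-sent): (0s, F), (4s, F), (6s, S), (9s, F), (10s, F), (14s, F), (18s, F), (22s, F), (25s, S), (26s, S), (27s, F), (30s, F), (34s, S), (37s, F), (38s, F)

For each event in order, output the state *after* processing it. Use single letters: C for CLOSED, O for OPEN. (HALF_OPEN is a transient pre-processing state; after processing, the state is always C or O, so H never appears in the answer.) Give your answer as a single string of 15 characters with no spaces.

State after each event:
  event#1 t=0s outcome=F: state=CLOSED
  event#2 t=4s outcome=F: state=OPEN
  event#3 t=6s outcome=S: state=OPEN
  event#4 t=9s outcome=F: state=OPEN
  event#5 t=10s outcome=F: state=OPEN
  event#6 t=14s outcome=F: state=OPEN
  event#7 t=18s outcome=F: state=OPEN
  event#8 t=22s outcome=F: state=OPEN
  event#9 t=25s outcome=S: state=CLOSED
  event#10 t=26s outcome=S: state=CLOSED
  event#11 t=27s outcome=F: state=CLOSED
  event#12 t=30s outcome=F: state=OPEN
  event#13 t=34s outcome=S: state=OPEN
  event#14 t=37s outcome=F: state=OPEN
  event#15 t=38s outcome=F: state=OPEN

Answer: COOOOOOOCCCOOOO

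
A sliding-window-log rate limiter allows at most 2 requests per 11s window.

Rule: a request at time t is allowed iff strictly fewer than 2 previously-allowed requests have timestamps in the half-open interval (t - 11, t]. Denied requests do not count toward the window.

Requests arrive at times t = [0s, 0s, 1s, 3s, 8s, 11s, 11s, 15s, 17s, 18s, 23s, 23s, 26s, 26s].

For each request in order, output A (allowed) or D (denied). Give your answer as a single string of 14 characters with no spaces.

Answer: AADDDAADDDAADD

Derivation:
Tracking allowed requests in the window:
  req#1 t=0s: ALLOW
  req#2 t=0s: ALLOW
  req#3 t=1s: DENY
  req#4 t=3s: DENY
  req#5 t=8s: DENY
  req#6 t=11s: ALLOW
  req#7 t=11s: ALLOW
  req#8 t=15s: DENY
  req#9 t=17s: DENY
  req#10 t=18s: DENY
  req#11 t=23s: ALLOW
  req#12 t=23s: ALLOW
  req#13 t=26s: DENY
  req#14 t=26s: DENY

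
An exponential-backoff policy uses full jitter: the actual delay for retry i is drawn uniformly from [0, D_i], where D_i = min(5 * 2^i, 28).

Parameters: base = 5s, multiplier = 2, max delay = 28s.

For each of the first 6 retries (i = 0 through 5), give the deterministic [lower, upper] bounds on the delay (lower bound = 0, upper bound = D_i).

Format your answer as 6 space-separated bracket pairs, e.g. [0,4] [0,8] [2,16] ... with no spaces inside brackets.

Answer: [0,5] [0,10] [0,20] [0,28] [0,28] [0,28]

Derivation:
Computing bounds per retry:
  i=0: D_i=min(5*2^0,28)=5, bounds=[0,5]
  i=1: D_i=min(5*2^1,28)=10, bounds=[0,10]
  i=2: D_i=min(5*2^2,28)=20, bounds=[0,20]
  i=3: D_i=min(5*2^3,28)=28, bounds=[0,28]
  i=4: D_i=min(5*2^4,28)=28, bounds=[0,28]
  i=5: D_i=min(5*2^5,28)=28, bounds=[0,28]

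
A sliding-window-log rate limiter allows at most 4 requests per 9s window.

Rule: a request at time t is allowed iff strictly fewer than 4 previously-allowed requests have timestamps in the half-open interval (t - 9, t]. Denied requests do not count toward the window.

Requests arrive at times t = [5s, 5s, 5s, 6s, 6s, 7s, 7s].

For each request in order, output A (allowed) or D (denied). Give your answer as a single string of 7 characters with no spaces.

Tracking allowed requests in the window:
  req#1 t=5s: ALLOW
  req#2 t=5s: ALLOW
  req#3 t=5s: ALLOW
  req#4 t=6s: ALLOW
  req#5 t=6s: DENY
  req#6 t=7s: DENY
  req#7 t=7s: DENY

Answer: AAAADDD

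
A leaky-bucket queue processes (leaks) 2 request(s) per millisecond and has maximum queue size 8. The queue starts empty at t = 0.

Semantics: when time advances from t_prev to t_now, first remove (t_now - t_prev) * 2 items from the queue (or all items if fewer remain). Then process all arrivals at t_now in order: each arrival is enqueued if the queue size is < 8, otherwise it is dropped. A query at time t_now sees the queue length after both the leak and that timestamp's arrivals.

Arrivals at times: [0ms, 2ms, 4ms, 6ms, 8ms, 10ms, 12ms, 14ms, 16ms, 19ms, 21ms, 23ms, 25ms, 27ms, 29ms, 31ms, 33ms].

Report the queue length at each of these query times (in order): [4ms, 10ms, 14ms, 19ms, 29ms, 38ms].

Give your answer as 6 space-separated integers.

Queue lengths at query times:
  query t=4ms: backlog = 1
  query t=10ms: backlog = 1
  query t=14ms: backlog = 1
  query t=19ms: backlog = 1
  query t=29ms: backlog = 1
  query t=38ms: backlog = 0

Answer: 1 1 1 1 1 0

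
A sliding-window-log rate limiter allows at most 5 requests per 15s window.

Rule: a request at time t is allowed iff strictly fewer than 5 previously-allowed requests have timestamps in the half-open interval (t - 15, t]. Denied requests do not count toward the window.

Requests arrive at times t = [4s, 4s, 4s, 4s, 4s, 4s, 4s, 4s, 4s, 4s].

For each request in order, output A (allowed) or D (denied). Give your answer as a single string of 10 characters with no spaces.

Tracking allowed requests in the window:
  req#1 t=4s: ALLOW
  req#2 t=4s: ALLOW
  req#3 t=4s: ALLOW
  req#4 t=4s: ALLOW
  req#5 t=4s: ALLOW
  req#6 t=4s: DENY
  req#7 t=4s: DENY
  req#8 t=4s: DENY
  req#9 t=4s: DENY
  req#10 t=4s: DENY

Answer: AAAAADDDDD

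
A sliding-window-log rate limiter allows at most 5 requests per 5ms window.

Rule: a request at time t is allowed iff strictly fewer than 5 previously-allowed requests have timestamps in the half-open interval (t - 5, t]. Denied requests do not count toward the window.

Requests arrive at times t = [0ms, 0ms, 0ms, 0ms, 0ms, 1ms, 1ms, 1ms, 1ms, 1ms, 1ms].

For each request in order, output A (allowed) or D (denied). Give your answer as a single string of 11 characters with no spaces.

Tracking allowed requests in the window:
  req#1 t=0ms: ALLOW
  req#2 t=0ms: ALLOW
  req#3 t=0ms: ALLOW
  req#4 t=0ms: ALLOW
  req#5 t=0ms: ALLOW
  req#6 t=1ms: DENY
  req#7 t=1ms: DENY
  req#8 t=1ms: DENY
  req#9 t=1ms: DENY
  req#10 t=1ms: DENY
  req#11 t=1ms: DENY

Answer: AAAAADDDDDD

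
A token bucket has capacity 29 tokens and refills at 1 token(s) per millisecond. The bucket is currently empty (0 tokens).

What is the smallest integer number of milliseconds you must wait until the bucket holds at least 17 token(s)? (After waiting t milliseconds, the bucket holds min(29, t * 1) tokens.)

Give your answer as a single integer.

Need t * 1 >= 17, so t >= 17/1.
Smallest integer t = ceil(17/1) = 17.

Answer: 17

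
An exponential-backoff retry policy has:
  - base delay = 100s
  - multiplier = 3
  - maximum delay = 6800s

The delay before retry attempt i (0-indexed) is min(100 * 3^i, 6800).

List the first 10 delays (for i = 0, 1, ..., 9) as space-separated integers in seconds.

Answer: 100 300 900 2700 6800 6800 6800 6800 6800 6800

Derivation:
Computing each delay:
  i=0: min(100*3^0, 6800) = 100
  i=1: min(100*3^1, 6800) = 300
  i=2: min(100*3^2, 6800) = 900
  i=3: min(100*3^3, 6800) = 2700
  i=4: min(100*3^4, 6800) = 6800
  i=5: min(100*3^5, 6800) = 6800
  i=6: min(100*3^6, 6800) = 6800
  i=7: min(100*3^7, 6800) = 6800
  i=8: min(100*3^8, 6800) = 6800
  i=9: min(100*3^9, 6800) = 6800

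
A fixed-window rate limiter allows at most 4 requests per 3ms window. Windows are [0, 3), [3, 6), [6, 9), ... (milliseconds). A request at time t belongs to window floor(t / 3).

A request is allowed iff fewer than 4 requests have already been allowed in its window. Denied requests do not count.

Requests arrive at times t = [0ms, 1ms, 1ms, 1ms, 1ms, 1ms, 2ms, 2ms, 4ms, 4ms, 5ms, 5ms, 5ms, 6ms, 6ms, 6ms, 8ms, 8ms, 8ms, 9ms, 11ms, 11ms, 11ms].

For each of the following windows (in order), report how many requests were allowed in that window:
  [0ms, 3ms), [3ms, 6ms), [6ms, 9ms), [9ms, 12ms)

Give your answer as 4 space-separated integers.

Processing requests:
  req#1 t=0ms (window 0): ALLOW
  req#2 t=1ms (window 0): ALLOW
  req#3 t=1ms (window 0): ALLOW
  req#4 t=1ms (window 0): ALLOW
  req#5 t=1ms (window 0): DENY
  req#6 t=1ms (window 0): DENY
  req#7 t=2ms (window 0): DENY
  req#8 t=2ms (window 0): DENY
  req#9 t=4ms (window 1): ALLOW
  req#10 t=4ms (window 1): ALLOW
  req#11 t=5ms (window 1): ALLOW
  req#12 t=5ms (window 1): ALLOW
  req#13 t=5ms (window 1): DENY
  req#14 t=6ms (window 2): ALLOW
  req#15 t=6ms (window 2): ALLOW
  req#16 t=6ms (window 2): ALLOW
  req#17 t=8ms (window 2): ALLOW
  req#18 t=8ms (window 2): DENY
  req#19 t=8ms (window 2): DENY
  req#20 t=9ms (window 3): ALLOW
  req#21 t=11ms (window 3): ALLOW
  req#22 t=11ms (window 3): ALLOW
  req#23 t=11ms (window 3): ALLOW

Allowed counts by window: 4 4 4 4

Answer: 4 4 4 4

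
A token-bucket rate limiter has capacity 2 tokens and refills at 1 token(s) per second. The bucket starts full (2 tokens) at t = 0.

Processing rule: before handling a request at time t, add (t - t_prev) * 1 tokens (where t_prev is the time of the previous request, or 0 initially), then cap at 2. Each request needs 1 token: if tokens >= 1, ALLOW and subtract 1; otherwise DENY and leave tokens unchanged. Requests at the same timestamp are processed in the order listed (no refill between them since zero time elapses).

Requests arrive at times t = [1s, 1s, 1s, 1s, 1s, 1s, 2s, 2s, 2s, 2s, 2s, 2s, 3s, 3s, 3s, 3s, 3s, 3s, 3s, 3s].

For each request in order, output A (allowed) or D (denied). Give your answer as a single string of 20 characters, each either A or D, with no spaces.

Simulating step by step:
  req#1 t=1s: ALLOW
  req#2 t=1s: ALLOW
  req#3 t=1s: DENY
  req#4 t=1s: DENY
  req#5 t=1s: DENY
  req#6 t=1s: DENY
  req#7 t=2s: ALLOW
  req#8 t=2s: DENY
  req#9 t=2s: DENY
  req#10 t=2s: DENY
  req#11 t=2s: DENY
  req#12 t=2s: DENY
  req#13 t=3s: ALLOW
  req#14 t=3s: DENY
  req#15 t=3s: DENY
  req#16 t=3s: DENY
  req#17 t=3s: DENY
  req#18 t=3s: DENY
  req#19 t=3s: DENY
  req#20 t=3s: DENY

Answer: AADDDDADDDDDADDDDDDD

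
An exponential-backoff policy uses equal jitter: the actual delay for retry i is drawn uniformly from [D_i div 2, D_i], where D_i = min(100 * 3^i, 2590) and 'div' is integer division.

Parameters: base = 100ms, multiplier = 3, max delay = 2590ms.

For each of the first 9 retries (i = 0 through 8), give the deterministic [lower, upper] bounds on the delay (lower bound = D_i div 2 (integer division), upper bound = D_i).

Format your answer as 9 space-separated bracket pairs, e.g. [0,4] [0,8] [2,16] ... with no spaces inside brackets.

Computing bounds per retry:
  i=0: D_i=min(100*3^0,2590)=100, bounds=[50,100]
  i=1: D_i=min(100*3^1,2590)=300, bounds=[150,300]
  i=2: D_i=min(100*3^2,2590)=900, bounds=[450,900]
  i=3: D_i=min(100*3^3,2590)=2590, bounds=[1295,2590]
  i=4: D_i=min(100*3^4,2590)=2590, bounds=[1295,2590]
  i=5: D_i=min(100*3^5,2590)=2590, bounds=[1295,2590]
  i=6: D_i=min(100*3^6,2590)=2590, bounds=[1295,2590]
  i=7: D_i=min(100*3^7,2590)=2590, bounds=[1295,2590]
  i=8: D_i=min(100*3^8,2590)=2590, bounds=[1295,2590]

Answer: [50,100] [150,300] [450,900] [1295,2590] [1295,2590] [1295,2590] [1295,2590] [1295,2590] [1295,2590]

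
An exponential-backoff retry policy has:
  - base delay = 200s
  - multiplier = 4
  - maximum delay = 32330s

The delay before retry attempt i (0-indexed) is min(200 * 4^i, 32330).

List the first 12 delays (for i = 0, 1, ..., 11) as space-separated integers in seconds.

Answer: 200 800 3200 12800 32330 32330 32330 32330 32330 32330 32330 32330

Derivation:
Computing each delay:
  i=0: min(200*4^0, 32330) = 200
  i=1: min(200*4^1, 32330) = 800
  i=2: min(200*4^2, 32330) = 3200
  i=3: min(200*4^3, 32330) = 12800
  i=4: min(200*4^4, 32330) = 32330
  i=5: min(200*4^5, 32330) = 32330
  i=6: min(200*4^6, 32330) = 32330
  i=7: min(200*4^7, 32330) = 32330
  i=8: min(200*4^8, 32330) = 32330
  i=9: min(200*4^9, 32330) = 32330
  i=10: min(200*4^10, 32330) = 32330
  i=11: min(200*4^11, 32330) = 32330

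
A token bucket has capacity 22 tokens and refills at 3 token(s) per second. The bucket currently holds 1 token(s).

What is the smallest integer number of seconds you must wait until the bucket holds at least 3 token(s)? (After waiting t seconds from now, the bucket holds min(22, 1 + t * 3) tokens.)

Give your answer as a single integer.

Need 1 + t * 3 >= 3, so t >= 2/3.
Smallest integer t = ceil(2/3) = 1.

Answer: 1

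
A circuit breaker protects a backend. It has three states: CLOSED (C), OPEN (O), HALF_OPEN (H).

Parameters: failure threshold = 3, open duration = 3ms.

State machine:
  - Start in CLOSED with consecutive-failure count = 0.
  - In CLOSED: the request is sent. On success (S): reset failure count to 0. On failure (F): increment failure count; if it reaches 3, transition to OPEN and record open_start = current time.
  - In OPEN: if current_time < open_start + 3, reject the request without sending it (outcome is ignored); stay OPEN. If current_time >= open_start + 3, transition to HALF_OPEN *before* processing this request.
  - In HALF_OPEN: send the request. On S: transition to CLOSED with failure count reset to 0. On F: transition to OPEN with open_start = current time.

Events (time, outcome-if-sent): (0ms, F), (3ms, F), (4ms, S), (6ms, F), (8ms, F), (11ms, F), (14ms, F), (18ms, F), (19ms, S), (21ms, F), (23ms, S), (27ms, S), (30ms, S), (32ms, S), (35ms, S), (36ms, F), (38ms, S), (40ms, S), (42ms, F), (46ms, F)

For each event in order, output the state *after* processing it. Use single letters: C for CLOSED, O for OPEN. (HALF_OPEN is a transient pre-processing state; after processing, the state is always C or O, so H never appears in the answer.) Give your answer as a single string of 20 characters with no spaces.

State after each event:
  event#1 t=0ms outcome=F: state=CLOSED
  event#2 t=3ms outcome=F: state=CLOSED
  event#3 t=4ms outcome=S: state=CLOSED
  event#4 t=6ms outcome=F: state=CLOSED
  event#5 t=8ms outcome=F: state=CLOSED
  event#6 t=11ms outcome=F: state=OPEN
  event#7 t=14ms outcome=F: state=OPEN
  event#8 t=18ms outcome=F: state=OPEN
  event#9 t=19ms outcome=S: state=OPEN
  event#10 t=21ms outcome=F: state=OPEN
  event#11 t=23ms outcome=S: state=OPEN
  event#12 t=27ms outcome=S: state=CLOSED
  event#13 t=30ms outcome=S: state=CLOSED
  event#14 t=32ms outcome=S: state=CLOSED
  event#15 t=35ms outcome=S: state=CLOSED
  event#16 t=36ms outcome=F: state=CLOSED
  event#17 t=38ms outcome=S: state=CLOSED
  event#18 t=40ms outcome=S: state=CLOSED
  event#19 t=42ms outcome=F: state=CLOSED
  event#20 t=46ms outcome=F: state=CLOSED

Answer: CCCCCOOOOOOCCCCCCCCC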